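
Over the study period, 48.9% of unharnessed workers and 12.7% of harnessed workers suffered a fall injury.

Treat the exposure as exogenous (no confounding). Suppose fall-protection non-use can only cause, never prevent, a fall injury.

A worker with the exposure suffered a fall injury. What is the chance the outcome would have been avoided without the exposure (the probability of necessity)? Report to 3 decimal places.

PN ≈ 0.740

p₁ = 0.489, p₀ = 0.127.
Under exogeneity and monotonicity, PN = (p₁ − p₀) / p₁.
PN = (0.489 − 0.127) / 0.489 = 0.362 / 0.489 ≈ 0.7403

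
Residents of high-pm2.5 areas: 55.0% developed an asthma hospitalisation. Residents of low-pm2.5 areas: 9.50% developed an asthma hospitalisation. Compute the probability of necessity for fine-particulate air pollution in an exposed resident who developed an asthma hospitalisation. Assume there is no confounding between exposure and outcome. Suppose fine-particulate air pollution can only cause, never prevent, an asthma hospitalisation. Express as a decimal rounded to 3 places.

p₁ = 0.55, p₀ = 0.095.
Under exogeneity and monotonicity, PN = (p₁ − p₀) / p₁.
PN = (0.55 − 0.095) / 0.55 = 0.455 / 0.55 ≈ 0.8273

PN ≈ 0.827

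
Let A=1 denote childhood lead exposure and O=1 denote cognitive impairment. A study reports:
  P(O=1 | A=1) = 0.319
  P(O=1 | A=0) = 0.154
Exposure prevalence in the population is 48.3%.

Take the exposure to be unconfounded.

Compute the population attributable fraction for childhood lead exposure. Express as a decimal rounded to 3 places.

Let p₁ = 0.319, p₀ = 0.154.
Overall risk P(Y=1) = π·p₁ + (1−π)·p₀ = 0.483×0.319 + 0.517×0.154 = 0.23369.
Under exogeneity, PAF = [P(Y=1) − p₀] / P(Y=1).
PAF = (0.23369 − 0.154) / 0.23369 ≈ 0.3410

PAF ≈ 0.341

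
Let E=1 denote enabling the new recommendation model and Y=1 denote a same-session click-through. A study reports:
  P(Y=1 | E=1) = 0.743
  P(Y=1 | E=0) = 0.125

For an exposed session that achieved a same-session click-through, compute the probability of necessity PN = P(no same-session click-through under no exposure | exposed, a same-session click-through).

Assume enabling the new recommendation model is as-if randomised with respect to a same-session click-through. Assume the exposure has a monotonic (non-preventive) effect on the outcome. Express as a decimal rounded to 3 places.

Let p₁ = 0.743, p₀ = 0.125.
Under exogeneity and monotonicity, PN = (p₁ − p₀) / p₁.
PN = (0.743 − 0.125) / 0.743 = 0.618 / 0.743 ≈ 0.8318

PN ≈ 0.832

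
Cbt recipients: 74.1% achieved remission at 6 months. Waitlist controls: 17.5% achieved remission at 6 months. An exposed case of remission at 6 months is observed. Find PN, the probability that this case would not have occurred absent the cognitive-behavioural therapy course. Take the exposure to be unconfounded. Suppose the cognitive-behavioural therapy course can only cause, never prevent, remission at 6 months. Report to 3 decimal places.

PN ≈ 0.764

p₁ = 0.741, p₀ = 0.175.
Under exogeneity and monotonicity, PN = (p₁ − p₀) / p₁.
PN = (0.741 − 0.175) / 0.741 = 0.566 / 0.741 ≈ 0.7638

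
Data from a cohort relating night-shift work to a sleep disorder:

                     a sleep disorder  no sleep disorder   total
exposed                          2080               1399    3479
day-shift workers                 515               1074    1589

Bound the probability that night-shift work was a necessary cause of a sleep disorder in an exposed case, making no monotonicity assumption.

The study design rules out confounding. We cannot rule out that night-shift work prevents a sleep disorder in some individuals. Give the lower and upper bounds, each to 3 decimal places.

p₁ = P(outcome | exposed) = 2080/3479 = 0.59787
p₀ = P(outcome | unexposed) = 515/1589 = 0.3241
Under exogeneity alone the bounds on PN are max{0,(p₁−p₀)/p₁} ≤ PN ≤ min{1,(1−p₀)/p₁}.
  lower = (p₁ − p₀)/p₁ = 0.27377 / 0.59787 ≈ 0.4579
  upper = min{1, (1 − p₀)/p₁} = 0.6759 / 0.59787 ≈ 1.1305 → capped at 1

0.458 ≤ PN ≤ 1.000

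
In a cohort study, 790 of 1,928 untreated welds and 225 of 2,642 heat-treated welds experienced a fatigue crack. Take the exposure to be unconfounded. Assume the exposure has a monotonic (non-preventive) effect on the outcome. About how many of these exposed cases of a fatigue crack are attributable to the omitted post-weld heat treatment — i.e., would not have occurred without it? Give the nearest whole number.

about 626 cases

p₁ = P(outcome | exposed) = 790/1928 = 0.40975
p₀ = P(outcome | unexposed) = 225/2642 = 0.085163
PN = (p₁ − p₀)/p₁ = (0.40975 − 0.085163) / 0.40975 ≈ 0.79216.
Attributable cases ≈ PN × (exposed cases) = 0.79216 × 790 ≈ 625.81.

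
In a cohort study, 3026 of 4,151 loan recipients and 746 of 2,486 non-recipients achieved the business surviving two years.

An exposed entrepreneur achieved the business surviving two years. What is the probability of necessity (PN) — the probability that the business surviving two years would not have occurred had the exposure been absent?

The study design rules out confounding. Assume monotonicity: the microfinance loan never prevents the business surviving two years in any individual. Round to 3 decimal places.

p₁ = P(outcome | exposed) = 3026/4151 = 0.72898
p₀ = P(outcome | unexposed) = 746/2486 = 0.30008
Under exogeneity and monotonicity, PN = (p₁ − p₀) / p₁.
PN = (0.72898 − 0.30008) / 0.72898 = 0.4289 / 0.72898 ≈ 0.5884

PN ≈ 0.588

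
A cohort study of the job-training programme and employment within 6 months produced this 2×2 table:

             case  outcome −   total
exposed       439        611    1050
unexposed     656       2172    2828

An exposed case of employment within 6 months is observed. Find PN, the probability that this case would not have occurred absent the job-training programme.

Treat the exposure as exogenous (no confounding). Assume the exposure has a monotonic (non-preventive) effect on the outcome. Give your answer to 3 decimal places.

p₁ = P(outcome | exposed) = 439/1050 = 0.4181
p₀ = P(outcome | unexposed) = 656/2828 = 0.23197
Under exogeneity and monotonicity, PN = (p₁ − p₀) / p₁.
PN = (0.4181 − 0.23197) / 0.4181 = 0.18613 / 0.4181 ≈ 0.4452

PN ≈ 0.445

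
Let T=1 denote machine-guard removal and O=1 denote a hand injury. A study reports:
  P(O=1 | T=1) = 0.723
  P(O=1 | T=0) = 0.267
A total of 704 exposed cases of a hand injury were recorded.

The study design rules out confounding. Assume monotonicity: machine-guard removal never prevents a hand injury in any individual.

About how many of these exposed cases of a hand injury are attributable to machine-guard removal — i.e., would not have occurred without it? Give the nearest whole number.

Let p₁ = 0.723, p₀ = 0.267.
PN = (p₁ − p₀)/p₁ = (0.723 − 0.267) / 0.723 ≈ 0.63071.
Attributable cases ≈ PN × (exposed cases) = 0.63071 × 704 ≈ 444.02.

about 444 cases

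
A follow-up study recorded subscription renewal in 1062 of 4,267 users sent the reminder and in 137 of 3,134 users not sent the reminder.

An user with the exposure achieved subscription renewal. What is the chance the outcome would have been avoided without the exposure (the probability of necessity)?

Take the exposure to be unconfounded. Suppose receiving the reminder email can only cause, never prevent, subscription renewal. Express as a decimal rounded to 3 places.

PN ≈ 0.824

p₁ = P(outcome | exposed) = 1062/4267 = 0.24889
p₀ = P(outcome | unexposed) = 137/3134 = 0.043714
Under exogeneity and monotonicity, PN = (p₁ − p₀) / p₁.
PN = (0.24889 − 0.043714) / 0.24889 = 0.20517 / 0.24889 ≈ 0.8244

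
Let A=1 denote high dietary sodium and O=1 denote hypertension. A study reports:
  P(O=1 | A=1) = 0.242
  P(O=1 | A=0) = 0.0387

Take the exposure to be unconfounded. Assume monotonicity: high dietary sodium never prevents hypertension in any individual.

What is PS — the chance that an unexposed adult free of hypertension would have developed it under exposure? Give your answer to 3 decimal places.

PS ≈ 0.211

Let p₁ = 0.242, p₀ = 0.0387.
Under exogeneity and monotonicity, PS = (p₁ − p₀) / (1 − p₀).
PS = (0.242 − 0.0387) / (1 − 0.0387) = 0.2033 / 0.9613 ≈ 0.2115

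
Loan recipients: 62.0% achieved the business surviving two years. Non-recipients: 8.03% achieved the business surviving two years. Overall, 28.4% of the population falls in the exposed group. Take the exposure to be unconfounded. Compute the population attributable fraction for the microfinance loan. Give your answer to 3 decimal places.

PAF ≈ 0.656

p₁ = 0.62, p₀ = 0.0803.
Overall risk P(Y=1) = π·p₁ + (1−π)·p₀ = 0.284×0.62 + 0.716×0.0803 = 0.23357.
Under exogeneity, PAF = [P(Y=1) − p₀] / P(Y=1).
PAF = (0.23357 − 0.0803) / 0.23357 ≈ 0.6562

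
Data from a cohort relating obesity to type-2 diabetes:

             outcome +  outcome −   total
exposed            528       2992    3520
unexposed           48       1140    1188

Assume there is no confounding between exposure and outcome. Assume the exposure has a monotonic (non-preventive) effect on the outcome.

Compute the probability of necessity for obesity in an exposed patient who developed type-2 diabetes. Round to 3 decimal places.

p₁ = P(outcome | exposed) = 528/3520 = 0.15
p₀ = P(outcome | unexposed) = 48/1188 = 0.040404
Under exogeneity and monotonicity, PN = (p₁ − p₀) / p₁.
PN = (0.15 − 0.040404) / 0.15 = 0.1096 / 0.15 ≈ 0.7306

PN ≈ 0.731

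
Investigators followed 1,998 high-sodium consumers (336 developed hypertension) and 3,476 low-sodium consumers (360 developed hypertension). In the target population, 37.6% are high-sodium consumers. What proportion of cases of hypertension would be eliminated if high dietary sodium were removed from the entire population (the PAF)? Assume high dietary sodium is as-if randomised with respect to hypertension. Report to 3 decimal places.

PAF ≈ 0.190

p₁ = P(outcome | exposed) = 336/1998 = 0.16817
p₀ = P(outcome | unexposed) = 360/3476 = 0.10357
Overall risk P(Y=1) = π·p₁ + (1−π)·p₀ = 0.376×0.16817 + 0.624×0.10357 = 0.12786.
Under exogeneity, PAF = [P(Y=1) − p₀] / P(Y=1).
PAF = (0.12786 − 0.10357) / 0.12786 ≈ 0.1900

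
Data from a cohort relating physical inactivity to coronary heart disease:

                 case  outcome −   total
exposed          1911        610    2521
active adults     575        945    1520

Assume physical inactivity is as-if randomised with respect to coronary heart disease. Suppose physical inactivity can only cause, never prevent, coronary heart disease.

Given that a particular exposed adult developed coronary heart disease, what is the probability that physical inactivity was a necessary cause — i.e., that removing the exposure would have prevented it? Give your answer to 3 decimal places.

p₁ = P(outcome | exposed) = 1911/2521 = 0.75803
p₀ = P(outcome | unexposed) = 575/1520 = 0.37829
Under exogeneity and monotonicity, PN = (p₁ − p₀) / p₁.
PN = (0.75803 − 0.37829) / 0.75803 = 0.37974 / 0.75803 ≈ 0.5010

PN ≈ 0.501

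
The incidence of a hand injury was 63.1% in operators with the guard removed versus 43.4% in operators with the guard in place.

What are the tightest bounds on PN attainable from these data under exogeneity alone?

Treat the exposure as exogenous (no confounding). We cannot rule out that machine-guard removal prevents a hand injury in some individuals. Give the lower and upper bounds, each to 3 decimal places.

p₁ = 0.631, p₀ = 0.434.
Under exogeneity alone the bounds on PN are max{0,(p₁−p₀)/p₁} ≤ PN ≤ min{1,(1−p₀)/p₁}.
  lower = (p₁ − p₀)/p₁ = 0.197 / 0.631 ≈ 0.3122
  upper = min{1, (1 − p₀)/p₁} = 0.566 / 0.631 ≈ 0.8970

0.312 ≤ PN ≤ 0.897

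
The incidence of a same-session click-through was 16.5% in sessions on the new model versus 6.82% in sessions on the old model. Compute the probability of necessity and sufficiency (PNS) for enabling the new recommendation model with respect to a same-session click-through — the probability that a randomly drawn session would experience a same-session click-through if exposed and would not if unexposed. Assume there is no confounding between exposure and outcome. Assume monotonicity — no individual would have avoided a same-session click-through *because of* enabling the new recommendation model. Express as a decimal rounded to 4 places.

p₁ = 0.165, p₀ = 0.0682.
Under exogeneity and monotonicity, PNS = p₁ − p₀.
PNS = 0.165 − 0.0682 = 0.0968

PNS ≈ 0.0968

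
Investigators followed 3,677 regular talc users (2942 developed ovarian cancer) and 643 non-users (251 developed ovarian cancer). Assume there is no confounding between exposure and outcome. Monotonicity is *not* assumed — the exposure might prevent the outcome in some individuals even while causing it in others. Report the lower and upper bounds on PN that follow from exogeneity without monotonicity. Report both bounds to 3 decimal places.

0.512 ≤ PN ≤ 0.762

p₁ = P(outcome | exposed) = 2942/3677 = 0.80011
p₀ = P(outcome | unexposed) = 251/643 = 0.39036
Under exogeneity alone the bounds on PN are max{0,(p₁−p₀)/p₁} ≤ PN ≤ min{1,(1−p₀)/p₁}.
  lower = (p₁ − p₀)/p₁ = 0.40975 / 0.80011 ≈ 0.5121
  upper = min{1, (1 − p₀)/p₁} = 0.60964 / 0.80011 ≈ 0.7619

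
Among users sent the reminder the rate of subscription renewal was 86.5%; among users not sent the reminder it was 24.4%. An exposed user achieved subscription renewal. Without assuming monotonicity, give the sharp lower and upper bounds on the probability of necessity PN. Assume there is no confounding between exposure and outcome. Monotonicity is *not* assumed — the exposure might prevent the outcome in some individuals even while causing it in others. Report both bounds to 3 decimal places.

0.718 ≤ PN ≤ 0.874

p₁ = 0.865, p₀ = 0.244.
Under exogeneity alone the bounds on PN are max{0,(p₁−p₀)/p₁} ≤ PN ≤ min{1,(1−p₀)/p₁}.
  lower = (p₁ − p₀)/p₁ = 0.621 / 0.865 ≈ 0.7179
  upper = min{1, (1 − p₀)/p₁} = 0.756 / 0.865 ≈ 0.8740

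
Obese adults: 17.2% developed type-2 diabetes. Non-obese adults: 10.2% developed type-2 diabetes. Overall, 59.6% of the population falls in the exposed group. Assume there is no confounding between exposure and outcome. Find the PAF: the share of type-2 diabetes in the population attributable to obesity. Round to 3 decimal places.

PAF ≈ 0.290

p₁ = 0.172, p₀ = 0.102.
Overall risk P(Y=1) = π·p₁ + (1−π)·p₀ = 0.596×0.172 + 0.404×0.102 = 0.14372.
Under exogeneity, PAF = [P(Y=1) − p₀] / P(Y=1).
PAF = (0.14372 − 0.102) / 0.14372 ≈ 0.2903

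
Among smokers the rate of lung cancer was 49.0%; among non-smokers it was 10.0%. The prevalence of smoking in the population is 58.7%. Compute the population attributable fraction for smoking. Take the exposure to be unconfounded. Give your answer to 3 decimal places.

p₁ = 0.49, p₀ = 0.1.
Overall risk P(Y=1) = π·p₁ + (1−π)·p₀ = 0.587×0.49 + 0.413×0.1 = 0.32893.
Under exogeneity, PAF = [P(Y=1) − p₀] / P(Y=1).
PAF = (0.32893 − 0.1) / 0.32893 ≈ 0.6960

PAF ≈ 0.696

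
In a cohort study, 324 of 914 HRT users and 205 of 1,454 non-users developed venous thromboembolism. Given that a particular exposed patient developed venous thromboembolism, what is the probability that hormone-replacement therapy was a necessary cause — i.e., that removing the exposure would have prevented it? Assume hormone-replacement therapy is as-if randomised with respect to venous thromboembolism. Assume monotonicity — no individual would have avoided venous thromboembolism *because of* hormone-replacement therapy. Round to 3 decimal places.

p₁ = P(outcome | exposed) = 324/914 = 0.35449
p₀ = P(outcome | unexposed) = 205/1454 = 0.14099
Under exogeneity and monotonicity, PN = (p₁ − p₀) / p₁.
PN = (0.35449 − 0.14099) / 0.35449 = 0.2135 / 0.35449 ≈ 0.6023

PN ≈ 0.602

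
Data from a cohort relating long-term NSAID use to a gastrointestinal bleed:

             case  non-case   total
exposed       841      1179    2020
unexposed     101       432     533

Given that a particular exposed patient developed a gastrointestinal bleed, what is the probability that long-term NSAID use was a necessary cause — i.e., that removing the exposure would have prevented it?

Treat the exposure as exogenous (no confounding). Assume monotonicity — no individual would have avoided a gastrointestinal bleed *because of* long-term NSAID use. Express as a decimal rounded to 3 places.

PN ≈ 0.545

p₁ = P(outcome | exposed) = 841/2020 = 0.41634
p₀ = P(outcome | unexposed) = 101/533 = 0.18949
Under exogeneity and monotonicity, PN = (p₁ − p₀) / p₁.
PN = (0.41634 − 0.18949) / 0.41634 = 0.22684 / 0.41634 ≈ 0.5449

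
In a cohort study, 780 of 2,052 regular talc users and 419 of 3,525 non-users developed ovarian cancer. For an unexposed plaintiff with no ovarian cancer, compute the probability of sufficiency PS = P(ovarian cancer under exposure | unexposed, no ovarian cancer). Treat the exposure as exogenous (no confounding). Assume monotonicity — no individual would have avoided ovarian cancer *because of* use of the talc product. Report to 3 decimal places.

PS ≈ 0.296

p₁ = P(outcome | exposed) = 780/2052 = 0.38012
p₀ = P(outcome | unexposed) = 419/3525 = 0.11887
Under exogeneity and monotonicity, PS = (p₁ − p₀) / (1 − p₀).
PS = (0.38012 − 0.11887) / (1 − 0.11887) = 0.26125 / 0.88113 ≈ 0.2965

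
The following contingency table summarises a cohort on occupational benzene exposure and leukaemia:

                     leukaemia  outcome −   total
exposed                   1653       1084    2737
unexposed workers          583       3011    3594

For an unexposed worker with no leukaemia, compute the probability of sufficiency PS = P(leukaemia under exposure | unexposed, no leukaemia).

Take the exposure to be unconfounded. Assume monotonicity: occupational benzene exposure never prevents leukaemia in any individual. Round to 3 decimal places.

PS ≈ 0.527

p₁ = P(outcome | exposed) = 1653/2737 = 0.60395
p₀ = P(outcome | unexposed) = 583/3594 = 0.16221
Under exogeneity and monotonicity, PS = (p₁ − p₀)/(1 − p₀).
PS = (0.60395 − 0.16221) / 0.83779 ≈ 0.5273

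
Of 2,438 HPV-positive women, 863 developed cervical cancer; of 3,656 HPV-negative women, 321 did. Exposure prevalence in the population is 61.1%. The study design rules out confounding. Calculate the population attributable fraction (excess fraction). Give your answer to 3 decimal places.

p₁ = P(outcome | exposed) = 863/2438 = 0.35398
p₀ = P(outcome | unexposed) = 321/3656 = 0.087801
Overall risk P(Y=1) = π·p₁ + (1−π)·p₀ = 0.611×0.35398 + 0.389×0.087801 = 0.25044.
Under exogeneity, PAF = [P(Y=1) − p₀] / P(Y=1).
PAF = (0.25044 − 0.087801) / 0.25044 ≈ 0.6494

PAF ≈ 0.649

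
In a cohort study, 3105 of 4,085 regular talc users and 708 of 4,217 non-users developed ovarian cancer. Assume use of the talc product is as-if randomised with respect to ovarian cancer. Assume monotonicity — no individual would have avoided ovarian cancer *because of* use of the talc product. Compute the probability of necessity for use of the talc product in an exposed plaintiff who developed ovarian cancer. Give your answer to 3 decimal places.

p₁ = P(outcome | exposed) = 3105/4085 = 0.7601
p₀ = P(outcome | unexposed) = 708/4217 = 0.16789
Under exogeneity and monotonicity, PN = (p₁ − p₀) / p₁.
PN = (0.7601 − 0.16789) / 0.7601 = 0.59221 / 0.7601 ≈ 0.7791

PN ≈ 0.779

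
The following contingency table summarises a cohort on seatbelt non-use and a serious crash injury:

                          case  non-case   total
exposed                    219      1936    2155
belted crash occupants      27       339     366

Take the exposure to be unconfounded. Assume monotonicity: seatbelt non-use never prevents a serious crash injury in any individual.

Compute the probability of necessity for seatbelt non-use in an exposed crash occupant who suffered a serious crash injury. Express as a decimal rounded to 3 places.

PN ≈ 0.274

p₁ = P(outcome | exposed) = 219/2155 = 0.10162
p₀ = P(outcome | unexposed) = 27/366 = 0.07377
Under exogeneity and monotonicity, PN = (p₁ − p₀)/p₁.
PN = (0.10162 − 0.07377) / 0.10162 ≈ 0.2741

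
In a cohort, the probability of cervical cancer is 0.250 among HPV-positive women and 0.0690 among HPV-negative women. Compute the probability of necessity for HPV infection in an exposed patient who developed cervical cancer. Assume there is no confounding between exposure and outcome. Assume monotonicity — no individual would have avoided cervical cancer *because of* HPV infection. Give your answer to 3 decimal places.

Let p₁ = 0.25, p₀ = 0.069.
Under exogeneity and monotonicity, PN = (p₁ − p₀) / p₁.
PN = (0.25 − 0.069) / 0.25 = 0.181 / 0.25 ≈ 0.7240

PN ≈ 0.724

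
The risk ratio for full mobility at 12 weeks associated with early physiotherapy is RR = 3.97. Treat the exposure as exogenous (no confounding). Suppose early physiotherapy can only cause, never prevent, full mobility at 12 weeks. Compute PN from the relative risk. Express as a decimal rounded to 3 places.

PN ≈ 0.748

Under exogeneity and monotonicity, PN = (RR − 1) / RR = 1 − 1/RR.
PN = (3.97 − 1) / 3.97 = 2.97 / 3.97 ≈ 0.7481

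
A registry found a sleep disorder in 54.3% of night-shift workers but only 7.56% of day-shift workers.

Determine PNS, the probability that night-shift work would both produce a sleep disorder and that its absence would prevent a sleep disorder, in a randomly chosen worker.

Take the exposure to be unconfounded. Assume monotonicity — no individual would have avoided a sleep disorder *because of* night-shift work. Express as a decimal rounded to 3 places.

PNS ≈ 0.467

p₁ = 0.543, p₀ = 0.0756.
Under exogeneity and monotonicity, PNS = p₁ − p₀.
PNS = 0.543 − 0.0756 = 0.4674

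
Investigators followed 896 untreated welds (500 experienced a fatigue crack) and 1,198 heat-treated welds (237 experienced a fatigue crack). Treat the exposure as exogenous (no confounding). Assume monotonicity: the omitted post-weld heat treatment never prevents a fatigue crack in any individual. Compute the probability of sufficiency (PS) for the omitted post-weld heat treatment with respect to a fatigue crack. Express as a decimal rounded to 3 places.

PS ≈ 0.449

p₁ = P(outcome | exposed) = 500/896 = 0.55804
p₀ = P(outcome | unexposed) = 237/1198 = 0.19783
Under exogeneity and monotonicity, PS = (p₁ − p₀) / (1 − p₀).
PS = (0.55804 − 0.19783) / (1 − 0.19783) = 0.36021 / 0.80217 ≈ 0.4490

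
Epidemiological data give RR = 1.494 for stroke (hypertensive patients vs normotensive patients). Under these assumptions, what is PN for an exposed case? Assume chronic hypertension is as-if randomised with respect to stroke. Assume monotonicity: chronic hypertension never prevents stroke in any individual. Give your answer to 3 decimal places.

Under exogeneity and monotonicity, PN = (RR − 1) / RR = 1 − 1/RR.
PN = (1.494 − 1) / 1.494 = 0.494 / 1.494 ≈ 0.3307

PN ≈ 0.331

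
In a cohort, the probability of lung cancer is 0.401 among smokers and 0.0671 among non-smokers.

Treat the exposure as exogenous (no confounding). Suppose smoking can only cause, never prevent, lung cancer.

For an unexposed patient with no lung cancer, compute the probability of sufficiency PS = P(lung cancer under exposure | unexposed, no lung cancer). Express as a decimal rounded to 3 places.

Let p₁ = 0.401, p₀ = 0.0671.
Under exogeneity and monotonicity, PS = (p₁ − p₀) / (1 − p₀).
PS = (0.401 − 0.0671) / (1 − 0.0671) = 0.3339 / 0.9329 ≈ 0.3579

PS ≈ 0.358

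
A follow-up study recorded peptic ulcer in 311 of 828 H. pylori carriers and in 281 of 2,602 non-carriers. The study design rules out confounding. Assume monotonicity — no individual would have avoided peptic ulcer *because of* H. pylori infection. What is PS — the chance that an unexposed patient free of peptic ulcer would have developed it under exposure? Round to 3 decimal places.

p₁ = P(outcome | exposed) = 311/828 = 0.3756
p₀ = P(outcome | unexposed) = 281/2602 = 0.10799
Under exogeneity and monotonicity, PS = (p₁ − p₀) / (1 − p₀).
PS = (0.3756 − 0.10799) / (1 − 0.10799) = 0.26761 / 0.89201 ≈ 0.3000

PS ≈ 0.300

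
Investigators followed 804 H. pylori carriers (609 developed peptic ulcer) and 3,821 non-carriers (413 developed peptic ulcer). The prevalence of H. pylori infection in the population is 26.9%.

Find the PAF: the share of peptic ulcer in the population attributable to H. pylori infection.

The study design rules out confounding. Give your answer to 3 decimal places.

p₁ = P(outcome | exposed) = 609/804 = 0.75746
p₀ = P(outcome | unexposed) = 413/3821 = 0.10809
Overall risk P(Y=1) = π·p₁ + (1−π)·p₀ = 0.269×0.75746 + 0.731×0.10809 = 0.28277.
Under exogeneity, PAF = [P(Y=1) − p₀] / P(Y=1).
PAF = (0.28277 − 0.10809) / 0.28277 ≈ 0.6178

PAF ≈ 0.618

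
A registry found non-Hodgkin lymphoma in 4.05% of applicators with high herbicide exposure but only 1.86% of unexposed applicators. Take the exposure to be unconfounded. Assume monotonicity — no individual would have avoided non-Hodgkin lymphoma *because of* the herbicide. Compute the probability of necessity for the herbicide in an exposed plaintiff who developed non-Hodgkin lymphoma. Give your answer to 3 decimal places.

PN ≈ 0.541

p₁ = 0.0405, p₀ = 0.0186.
Under exogeneity and monotonicity, PN = (p₁ − p₀) / p₁.
PN = (0.0405 − 0.0186) / 0.0405 = 0.0219 / 0.0405 ≈ 0.5407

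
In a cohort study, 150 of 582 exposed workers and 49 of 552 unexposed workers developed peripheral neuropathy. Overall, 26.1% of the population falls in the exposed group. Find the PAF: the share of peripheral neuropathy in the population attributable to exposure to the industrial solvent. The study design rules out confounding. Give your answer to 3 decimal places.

p₁ = P(outcome | exposed) = 150/582 = 0.25773
p₀ = P(outcome | unexposed) = 49/552 = 0.088768
Overall risk P(Y=1) = π·p₁ + (1−π)·p₀ = 0.261×0.25773 + 0.739×0.088768 = 0.13287.
Under exogeneity, PAF = [P(Y=1) − p₀] / P(Y=1).
PAF = (0.13287 − 0.088768) / 0.13287 ≈ 0.3319

PAF ≈ 0.332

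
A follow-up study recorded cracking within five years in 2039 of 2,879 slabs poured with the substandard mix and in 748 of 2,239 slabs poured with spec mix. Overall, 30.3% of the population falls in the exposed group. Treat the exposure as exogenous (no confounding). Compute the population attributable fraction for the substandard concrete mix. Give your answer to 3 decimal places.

p₁ = P(outcome | exposed) = 2039/2879 = 0.70823
p₀ = P(outcome | unexposed) = 748/2239 = 0.33408
Overall risk P(Y=1) = π·p₁ + (1−π)·p₀ = 0.303×0.70823 + 0.697×0.33408 = 0.44745.
Under exogeneity, PAF = [P(Y=1) − p₀] / P(Y=1).
PAF = (0.44745 − 0.33408) / 0.44745 ≈ 0.2534

PAF ≈ 0.253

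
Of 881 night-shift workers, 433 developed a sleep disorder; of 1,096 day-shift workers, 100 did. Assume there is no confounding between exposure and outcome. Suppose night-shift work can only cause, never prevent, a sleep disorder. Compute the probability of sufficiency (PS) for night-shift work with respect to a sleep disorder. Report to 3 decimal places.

p₁ = P(outcome | exposed) = 433/881 = 0.49149
p₀ = P(outcome | unexposed) = 100/1096 = 0.091241
Under exogeneity and monotonicity, PS = (p₁ − p₀) / (1 − p₀).
PS = (0.49149 − 0.091241) / (1 − 0.091241) = 0.40025 / 0.90876 ≈ 0.4404

PS ≈ 0.440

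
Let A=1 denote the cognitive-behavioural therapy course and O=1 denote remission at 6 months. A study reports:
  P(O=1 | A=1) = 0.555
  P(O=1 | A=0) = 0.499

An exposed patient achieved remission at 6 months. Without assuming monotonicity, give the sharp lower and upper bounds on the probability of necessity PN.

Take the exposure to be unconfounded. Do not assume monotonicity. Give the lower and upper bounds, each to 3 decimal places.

0.101 ≤ PN ≤ 0.903

Let p₁ = 0.555, p₀ = 0.499.
Under exogeneity alone the bounds on PN are max{0,(p₁−p₀)/p₁} ≤ PN ≤ min{1,(1−p₀)/p₁}.
  lower = (p₁ − p₀)/p₁ = 0.056 / 0.555 ≈ 0.1009
  upper = min{1, (1 − p₀)/p₁} = 0.501 / 0.555 ≈ 0.9027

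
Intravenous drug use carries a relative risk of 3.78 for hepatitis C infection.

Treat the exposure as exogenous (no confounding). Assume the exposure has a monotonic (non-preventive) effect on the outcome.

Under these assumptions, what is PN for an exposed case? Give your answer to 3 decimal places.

PN ≈ 0.735

Under exogeneity and monotonicity, PN = (RR − 1) / RR = 1 − 1/RR.
PN = (3.78 − 1) / 3.78 = 2.78 / 3.78 ≈ 0.7354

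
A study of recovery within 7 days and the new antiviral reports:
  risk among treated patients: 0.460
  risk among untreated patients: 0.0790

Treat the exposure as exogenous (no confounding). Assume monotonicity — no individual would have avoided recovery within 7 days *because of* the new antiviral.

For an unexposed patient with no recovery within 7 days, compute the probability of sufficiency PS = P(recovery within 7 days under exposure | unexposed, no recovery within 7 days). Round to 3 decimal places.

Let p₁ = 0.46, p₀ = 0.079.
Under exogeneity and monotonicity, PS = (p₁ − p₀) / (1 − p₀).
PS = (0.46 − 0.079) / (1 − 0.079) = 0.381 / 0.921 ≈ 0.4137

PS ≈ 0.414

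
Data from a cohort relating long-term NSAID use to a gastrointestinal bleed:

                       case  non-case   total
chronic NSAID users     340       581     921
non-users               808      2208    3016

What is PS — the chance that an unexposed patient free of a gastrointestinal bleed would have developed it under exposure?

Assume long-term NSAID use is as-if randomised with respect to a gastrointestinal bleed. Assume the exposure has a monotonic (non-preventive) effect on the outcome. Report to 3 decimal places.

p₁ = P(outcome | exposed) = 340/921 = 0.36916
p₀ = P(outcome | unexposed) = 808/3016 = 0.2679
Under exogeneity and monotonicity, PS = (p₁ − p₀) / (1 − p₀).
PS = (0.36916 − 0.2679) / (1 − 0.2679) = 0.10126 / 0.7321 ≈ 0.1383

PS ≈ 0.138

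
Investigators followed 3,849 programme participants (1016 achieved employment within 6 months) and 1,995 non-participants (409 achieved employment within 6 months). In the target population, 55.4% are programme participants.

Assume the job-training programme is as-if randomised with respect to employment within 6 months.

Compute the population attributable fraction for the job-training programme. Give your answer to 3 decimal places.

PAF ≈ 0.137

p₁ = P(outcome | exposed) = 1016/3849 = 0.26396
p₀ = P(outcome | unexposed) = 409/1995 = 0.20501
Overall risk P(Y=1) = π·p₁ + (1−π)·p₀ = 0.554×0.26396 + 0.446×0.20501 = 0.23767.
Under exogeneity, PAF = [P(Y=1) − p₀] / P(Y=1).
PAF = (0.23767 − 0.20501) / 0.23767 ≈ 0.1374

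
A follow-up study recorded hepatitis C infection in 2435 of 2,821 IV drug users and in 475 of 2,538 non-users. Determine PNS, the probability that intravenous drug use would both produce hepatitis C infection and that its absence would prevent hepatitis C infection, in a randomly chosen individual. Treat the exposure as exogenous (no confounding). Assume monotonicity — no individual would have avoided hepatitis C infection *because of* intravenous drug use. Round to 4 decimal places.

PNS ≈ 0.6760

p₁ = P(outcome | exposed) = 2435/2821 = 0.86317
p₀ = P(outcome | unexposed) = 475/2538 = 0.18716
Under exogeneity and monotonicity, PNS = p₁ − p₀.
PNS = 0.86317 − 0.18716 = 0.67601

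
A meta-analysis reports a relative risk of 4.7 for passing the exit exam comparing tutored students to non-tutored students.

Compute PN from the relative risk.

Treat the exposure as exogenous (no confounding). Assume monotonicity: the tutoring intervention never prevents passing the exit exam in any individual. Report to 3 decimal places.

PN ≈ 0.787

Under exogeneity and monotonicity, PN = (RR − 1) / RR = 1 − 1/RR.
PN = (4.7 − 1) / 4.7 = 3.7 / 4.7 ≈ 0.7872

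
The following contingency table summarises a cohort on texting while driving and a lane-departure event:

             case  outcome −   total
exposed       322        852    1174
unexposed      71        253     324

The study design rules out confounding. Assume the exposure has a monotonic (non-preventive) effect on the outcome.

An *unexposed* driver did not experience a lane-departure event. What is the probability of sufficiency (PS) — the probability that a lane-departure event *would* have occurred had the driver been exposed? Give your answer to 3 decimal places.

p₁ = P(outcome | exposed) = 322/1174 = 0.27428
p₀ = P(outcome | unexposed) = 71/324 = 0.21914
Under exogeneity and monotonicity, PS = (p₁ − p₀)/(1 − p₀).
PS = (0.27428 − 0.21914) / 0.78086 ≈ 0.0706

PS ≈ 0.071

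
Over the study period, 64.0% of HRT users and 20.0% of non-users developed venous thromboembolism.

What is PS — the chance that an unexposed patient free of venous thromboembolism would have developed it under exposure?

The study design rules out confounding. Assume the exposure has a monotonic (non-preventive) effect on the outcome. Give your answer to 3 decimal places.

p₁ = 0.64, p₀ = 0.2.
Under exogeneity and monotonicity, PS = (p₁ − p₀) / (1 − p₀).
PS = (0.64 − 0.2) / (1 − 0.2) = 0.44 / 0.8 ≈ 0.5500

PS ≈ 0.550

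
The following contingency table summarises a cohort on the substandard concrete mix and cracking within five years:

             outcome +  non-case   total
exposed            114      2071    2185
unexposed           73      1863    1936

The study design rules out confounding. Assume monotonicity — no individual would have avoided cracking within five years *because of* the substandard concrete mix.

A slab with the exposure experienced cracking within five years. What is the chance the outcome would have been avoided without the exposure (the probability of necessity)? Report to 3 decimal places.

p₁ = P(outcome | exposed) = 114/2185 = 0.052174
p₀ = P(outcome | unexposed) = 73/1936 = 0.037707
Under exogeneity and monotonicity, PN = (p₁ − p₀)/p₁.
PN = (0.052174 − 0.037707) / 0.052174 ≈ 0.2773

PN ≈ 0.277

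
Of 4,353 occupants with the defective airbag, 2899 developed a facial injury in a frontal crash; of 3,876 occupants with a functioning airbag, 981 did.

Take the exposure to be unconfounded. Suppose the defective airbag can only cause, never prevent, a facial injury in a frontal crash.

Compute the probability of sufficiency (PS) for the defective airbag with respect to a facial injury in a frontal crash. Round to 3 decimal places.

PS ≈ 0.553

p₁ = P(outcome | exposed) = 2899/4353 = 0.66598
p₀ = P(outcome | unexposed) = 981/3876 = 0.2531
Under exogeneity and monotonicity, PS = (p₁ − p₀) / (1 − p₀).
PS = (0.66598 − 0.2531) / (1 − 0.2531) = 0.41288 / 0.7469 ≈ 0.5528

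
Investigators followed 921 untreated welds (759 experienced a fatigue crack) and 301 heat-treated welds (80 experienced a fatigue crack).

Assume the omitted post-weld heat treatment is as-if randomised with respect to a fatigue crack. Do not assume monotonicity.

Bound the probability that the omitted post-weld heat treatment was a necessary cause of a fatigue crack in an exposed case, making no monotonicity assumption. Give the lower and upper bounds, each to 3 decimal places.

0.677 ≤ PN ≤ 0.891

p₁ = P(outcome | exposed) = 759/921 = 0.8241
p₀ = P(outcome | unexposed) = 80/301 = 0.26578
Under exogeneity alone the bounds on PN are max{0,(p₁−p₀)/p₁} ≤ PN ≤ min{1,(1−p₀)/p₁}.
  lower = (p₁ − p₀)/p₁ = 0.55832 / 0.8241 ≈ 0.6775
  upper = min{1, (1 − p₀)/p₁} = 0.73422 / 0.8241 ≈ 0.8909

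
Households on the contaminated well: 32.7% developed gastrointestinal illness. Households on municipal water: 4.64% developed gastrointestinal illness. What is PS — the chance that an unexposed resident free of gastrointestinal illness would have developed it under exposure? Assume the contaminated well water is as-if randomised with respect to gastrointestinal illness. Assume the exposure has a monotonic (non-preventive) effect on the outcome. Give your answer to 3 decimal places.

PS ≈ 0.294

p₁ = 0.327, p₀ = 0.0464.
Under exogeneity and monotonicity, PS = (p₁ − p₀) / (1 − p₀).
PS = (0.327 − 0.0464) / (1 − 0.0464) = 0.2806 / 0.9536 ≈ 0.2943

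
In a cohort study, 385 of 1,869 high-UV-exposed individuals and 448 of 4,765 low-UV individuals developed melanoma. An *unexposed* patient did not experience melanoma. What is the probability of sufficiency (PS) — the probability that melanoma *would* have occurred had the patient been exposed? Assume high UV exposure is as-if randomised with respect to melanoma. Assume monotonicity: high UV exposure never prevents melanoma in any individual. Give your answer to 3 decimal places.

PS ≈ 0.124

p₁ = P(outcome | exposed) = 385/1869 = 0.20599
p₀ = P(outcome | unexposed) = 448/4765 = 0.094019
Under exogeneity and monotonicity, PS = (p₁ − p₀) / (1 − p₀).
PS = (0.20599 − 0.094019) / (1 − 0.094019) = 0.11197 / 0.90598 ≈ 0.1236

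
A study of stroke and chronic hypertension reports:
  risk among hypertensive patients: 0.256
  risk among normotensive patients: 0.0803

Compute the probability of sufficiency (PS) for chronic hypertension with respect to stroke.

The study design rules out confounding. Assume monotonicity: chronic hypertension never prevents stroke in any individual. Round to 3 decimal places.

Let p₁ = 0.256, p₀ = 0.0803.
Under exogeneity and monotonicity, PS = (p₁ − p₀) / (1 − p₀).
PS = (0.256 − 0.0803) / (1 − 0.0803) = 0.1757 / 0.9197 ≈ 0.1910

PS ≈ 0.191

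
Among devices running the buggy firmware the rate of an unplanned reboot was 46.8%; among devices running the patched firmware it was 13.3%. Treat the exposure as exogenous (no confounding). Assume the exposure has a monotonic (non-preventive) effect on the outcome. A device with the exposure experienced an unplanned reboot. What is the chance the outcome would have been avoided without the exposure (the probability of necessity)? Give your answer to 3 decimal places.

p₁ = 0.468, p₀ = 0.133.
Under exogeneity and monotonicity, PN = (p₁ − p₀) / p₁.
PN = (0.468 − 0.133) / 0.468 = 0.335 / 0.468 ≈ 0.7158

PN ≈ 0.716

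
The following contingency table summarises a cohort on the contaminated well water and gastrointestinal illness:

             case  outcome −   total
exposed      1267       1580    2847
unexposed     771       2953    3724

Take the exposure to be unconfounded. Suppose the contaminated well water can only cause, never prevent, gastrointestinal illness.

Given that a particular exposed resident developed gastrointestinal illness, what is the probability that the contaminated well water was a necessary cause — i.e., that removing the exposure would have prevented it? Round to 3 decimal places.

PN ≈ 0.535

p₁ = P(outcome | exposed) = 1267/2847 = 0.44503
p₀ = P(outcome | unexposed) = 771/3724 = 0.20704
Under exogeneity and monotonicity, PN = (p₁ − p₀)/p₁.
PN = (0.44503 − 0.20704) / 0.44503 ≈ 0.5348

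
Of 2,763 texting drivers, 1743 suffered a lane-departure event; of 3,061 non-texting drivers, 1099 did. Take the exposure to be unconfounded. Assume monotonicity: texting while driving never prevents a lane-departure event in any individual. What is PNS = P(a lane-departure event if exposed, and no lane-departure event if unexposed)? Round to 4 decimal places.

PNS ≈ 0.2718

p₁ = P(outcome | exposed) = 1743/2763 = 0.63084
p₀ = P(outcome | unexposed) = 1099/3061 = 0.35903
Under exogeneity and monotonicity, PNS = p₁ − p₀.
PNS = 0.63084 − 0.35903 = 0.2718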